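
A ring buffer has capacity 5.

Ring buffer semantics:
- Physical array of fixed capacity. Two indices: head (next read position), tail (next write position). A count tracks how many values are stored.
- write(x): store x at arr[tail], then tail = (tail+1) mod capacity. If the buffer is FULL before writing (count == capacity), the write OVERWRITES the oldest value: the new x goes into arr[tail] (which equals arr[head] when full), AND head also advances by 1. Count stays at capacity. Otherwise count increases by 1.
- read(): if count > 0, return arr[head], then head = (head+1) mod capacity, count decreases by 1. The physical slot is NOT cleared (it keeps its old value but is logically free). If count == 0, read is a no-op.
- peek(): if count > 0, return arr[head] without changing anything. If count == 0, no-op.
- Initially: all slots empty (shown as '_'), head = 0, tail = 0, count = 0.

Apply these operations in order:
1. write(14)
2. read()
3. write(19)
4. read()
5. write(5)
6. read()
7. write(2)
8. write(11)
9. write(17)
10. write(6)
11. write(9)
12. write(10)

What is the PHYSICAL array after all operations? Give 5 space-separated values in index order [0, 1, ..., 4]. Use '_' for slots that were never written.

After op 1 (write(14)): arr=[14 _ _ _ _] head=0 tail=1 count=1
After op 2 (read()): arr=[14 _ _ _ _] head=1 tail=1 count=0
After op 3 (write(19)): arr=[14 19 _ _ _] head=1 tail=2 count=1
After op 4 (read()): arr=[14 19 _ _ _] head=2 tail=2 count=0
After op 5 (write(5)): arr=[14 19 5 _ _] head=2 tail=3 count=1
After op 6 (read()): arr=[14 19 5 _ _] head=3 tail=3 count=0
After op 7 (write(2)): arr=[14 19 5 2 _] head=3 tail=4 count=1
After op 8 (write(11)): arr=[14 19 5 2 11] head=3 tail=0 count=2
After op 9 (write(17)): arr=[17 19 5 2 11] head=3 tail=1 count=3
After op 10 (write(6)): arr=[17 6 5 2 11] head=3 tail=2 count=4
After op 11 (write(9)): arr=[17 6 9 2 11] head=3 tail=3 count=5
After op 12 (write(10)): arr=[17 6 9 10 11] head=4 tail=4 count=5

Answer: 17 6 9 10 11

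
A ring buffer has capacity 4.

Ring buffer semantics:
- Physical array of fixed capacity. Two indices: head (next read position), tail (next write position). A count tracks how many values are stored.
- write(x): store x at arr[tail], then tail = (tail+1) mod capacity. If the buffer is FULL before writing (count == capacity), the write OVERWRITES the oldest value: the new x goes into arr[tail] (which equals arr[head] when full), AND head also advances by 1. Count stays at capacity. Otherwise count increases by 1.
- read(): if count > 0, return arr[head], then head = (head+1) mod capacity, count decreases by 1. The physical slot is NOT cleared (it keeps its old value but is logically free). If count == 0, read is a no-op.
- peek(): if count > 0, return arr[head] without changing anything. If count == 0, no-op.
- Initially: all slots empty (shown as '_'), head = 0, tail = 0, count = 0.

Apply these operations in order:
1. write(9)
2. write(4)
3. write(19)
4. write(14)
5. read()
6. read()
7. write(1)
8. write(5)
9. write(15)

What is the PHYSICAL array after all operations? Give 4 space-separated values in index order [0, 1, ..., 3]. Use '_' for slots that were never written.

Answer: 1 5 15 14

Derivation:
After op 1 (write(9)): arr=[9 _ _ _] head=0 tail=1 count=1
After op 2 (write(4)): arr=[9 4 _ _] head=0 tail=2 count=2
After op 3 (write(19)): arr=[9 4 19 _] head=0 tail=3 count=3
After op 4 (write(14)): arr=[9 4 19 14] head=0 tail=0 count=4
After op 5 (read()): arr=[9 4 19 14] head=1 tail=0 count=3
After op 6 (read()): arr=[9 4 19 14] head=2 tail=0 count=2
After op 7 (write(1)): arr=[1 4 19 14] head=2 tail=1 count=3
After op 8 (write(5)): arr=[1 5 19 14] head=2 tail=2 count=4
After op 9 (write(15)): arr=[1 5 15 14] head=3 tail=3 count=4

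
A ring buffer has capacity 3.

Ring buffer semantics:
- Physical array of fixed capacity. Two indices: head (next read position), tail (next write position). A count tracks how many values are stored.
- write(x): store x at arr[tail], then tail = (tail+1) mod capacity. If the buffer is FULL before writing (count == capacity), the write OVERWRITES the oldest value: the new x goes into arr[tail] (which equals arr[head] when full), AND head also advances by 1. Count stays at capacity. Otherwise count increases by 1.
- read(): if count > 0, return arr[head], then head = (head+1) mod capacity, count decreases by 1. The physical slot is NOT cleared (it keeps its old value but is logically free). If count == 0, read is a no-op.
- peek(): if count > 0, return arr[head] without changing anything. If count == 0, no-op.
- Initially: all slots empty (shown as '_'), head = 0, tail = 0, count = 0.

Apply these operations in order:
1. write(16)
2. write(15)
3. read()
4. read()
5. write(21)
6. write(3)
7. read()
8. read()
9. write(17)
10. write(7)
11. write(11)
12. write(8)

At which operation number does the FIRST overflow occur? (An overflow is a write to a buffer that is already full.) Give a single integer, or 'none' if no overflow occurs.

Answer: 12

Derivation:
After op 1 (write(16)): arr=[16 _ _] head=0 tail=1 count=1
After op 2 (write(15)): arr=[16 15 _] head=0 tail=2 count=2
After op 3 (read()): arr=[16 15 _] head=1 tail=2 count=1
After op 4 (read()): arr=[16 15 _] head=2 tail=2 count=0
After op 5 (write(21)): arr=[16 15 21] head=2 tail=0 count=1
After op 6 (write(3)): arr=[3 15 21] head=2 tail=1 count=2
After op 7 (read()): arr=[3 15 21] head=0 tail=1 count=1
After op 8 (read()): arr=[3 15 21] head=1 tail=1 count=0
After op 9 (write(17)): arr=[3 17 21] head=1 tail=2 count=1
After op 10 (write(7)): arr=[3 17 7] head=1 tail=0 count=2
After op 11 (write(11)): arr=[11 17 7] head=1 tail=1 count=3
After op 12 (write(8)): arr=[11 8 7] head=2 tail=2 count=3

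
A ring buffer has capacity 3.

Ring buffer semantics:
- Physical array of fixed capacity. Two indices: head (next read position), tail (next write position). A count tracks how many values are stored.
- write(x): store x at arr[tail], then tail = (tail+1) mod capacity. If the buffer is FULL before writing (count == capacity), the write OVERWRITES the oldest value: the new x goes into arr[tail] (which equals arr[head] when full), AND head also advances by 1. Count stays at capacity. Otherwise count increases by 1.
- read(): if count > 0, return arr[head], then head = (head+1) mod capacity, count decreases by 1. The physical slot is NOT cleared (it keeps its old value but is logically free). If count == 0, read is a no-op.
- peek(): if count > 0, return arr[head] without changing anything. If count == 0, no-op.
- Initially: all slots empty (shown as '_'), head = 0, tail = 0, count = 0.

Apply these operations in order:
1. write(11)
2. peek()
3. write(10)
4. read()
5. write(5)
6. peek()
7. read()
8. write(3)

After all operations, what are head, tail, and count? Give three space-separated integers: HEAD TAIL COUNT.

After op 1 (write(11)): arr=[11 _ _] head=0 tail=1 count=1
After op 2 (peek()): arr=[11 _ _] head=0 tail=1 count=1
After op 3 (write(10)): arr=[11 10 _] head=0 tail=2 count=2
After op 4 (read()): arr=[11 10 _] head=1 tail=2 count=1
After op 5 (write(5)): arr=[11 10 5] head=1 tail=0 count=2
After op 6 (peek()): arr=[11 10 5] head=1 tail=0 count=2
After op 7 (read()): arr=[11 10 5] head=2 tail=0 count=1
After op 8 (write(3)): arr=[3 10 5] head=2 tail=1 count=2

Answer: 2 1 2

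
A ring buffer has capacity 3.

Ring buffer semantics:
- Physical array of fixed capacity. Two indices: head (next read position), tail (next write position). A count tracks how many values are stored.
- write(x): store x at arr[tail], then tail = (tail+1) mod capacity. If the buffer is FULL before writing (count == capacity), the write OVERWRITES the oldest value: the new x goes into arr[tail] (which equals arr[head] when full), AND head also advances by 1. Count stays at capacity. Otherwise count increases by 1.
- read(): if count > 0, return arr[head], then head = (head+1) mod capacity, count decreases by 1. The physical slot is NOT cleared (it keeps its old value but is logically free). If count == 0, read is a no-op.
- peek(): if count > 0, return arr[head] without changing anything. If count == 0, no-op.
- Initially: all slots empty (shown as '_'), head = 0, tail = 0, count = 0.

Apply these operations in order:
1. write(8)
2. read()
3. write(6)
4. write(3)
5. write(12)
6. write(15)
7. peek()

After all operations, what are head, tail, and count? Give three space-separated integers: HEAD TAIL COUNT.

After op 1 (write(8)): arr=[8 _ _] head=0 tail=1 count=1
After op 2 (read()): arr=[8 _ _] head=1 tail=1 count=0
After op 3 (write(6)): arr=[8 6 _] head=1 tail=2 count=1
After op 4 (write(3)): arr=[8 6 3] head=1 tail=0 count=2
After op 5 (write(12)): arr=[12 6 3] head=1 tail=1 count=3
After op 6 (write(15)): arr=[12 15 3] head=2 tail=2 count=3
After op 7 (peek()): arr=[12 15 3] head=2 tail=2 count=3

Answer: 2 2 3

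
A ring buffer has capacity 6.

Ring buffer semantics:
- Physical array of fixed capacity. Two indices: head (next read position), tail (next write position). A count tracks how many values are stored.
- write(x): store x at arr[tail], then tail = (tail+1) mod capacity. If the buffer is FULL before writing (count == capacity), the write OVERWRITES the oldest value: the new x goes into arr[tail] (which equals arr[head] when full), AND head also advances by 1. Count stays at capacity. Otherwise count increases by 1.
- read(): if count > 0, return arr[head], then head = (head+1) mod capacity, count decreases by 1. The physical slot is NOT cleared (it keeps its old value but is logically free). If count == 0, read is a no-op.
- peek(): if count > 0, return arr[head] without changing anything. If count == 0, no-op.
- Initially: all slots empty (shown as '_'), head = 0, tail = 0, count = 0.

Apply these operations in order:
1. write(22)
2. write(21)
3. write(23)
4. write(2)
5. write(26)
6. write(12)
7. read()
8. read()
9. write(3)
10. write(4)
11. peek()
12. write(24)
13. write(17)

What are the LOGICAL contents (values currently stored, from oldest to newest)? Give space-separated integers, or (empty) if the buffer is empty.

After op 1 (write(22)): arr=[22 _ _ _ _ _] head=0 tail=1 count=1
After op 2 (write(21)): arr=[22 21 _ _ _ _] head=0 tail=2 count=2
After op 3 (write(23)): arr=[22 21 23 _ _ _] head=0 tail=3 count=3
After op 4 (write(2)): arr=[22 21 23 2 _ _] head=0 tail=4 count=4
After op 5 (write(26)): arr=[22 21 23 2 26 _] head=0 tail=5 count=5
After op 6 (write(12)): arr=[22 21 23 2 26 12] head=0 tail=0 count=6
After op 7 (read()): arr=[22 21 23 2 26 12] head=1 tail=0 count=5
After op 8 (read()): arr=[22 21 23 2 26 12] head=2 tail=0 count=4
After op 9 (write(3)): arr=[3 21 23 2 26 12] head=2 tail=1 count=5
After op 10 (write(4)): arr=[3 4 23 2 26 12] head=2 tail=2 count=6
After op 11 (peek()): arr=[3 4 23 2 26 12] head=2 tail=2 count=6
After op 12 (write(24)): arr=[3 4 24 2 26 12] head=3 tail=3 count=6
After op 13 (write(17)): arr=[3 4 24 17 26 12] head=4 tail=4 count=6

Answer: 26 12 3 4 24 17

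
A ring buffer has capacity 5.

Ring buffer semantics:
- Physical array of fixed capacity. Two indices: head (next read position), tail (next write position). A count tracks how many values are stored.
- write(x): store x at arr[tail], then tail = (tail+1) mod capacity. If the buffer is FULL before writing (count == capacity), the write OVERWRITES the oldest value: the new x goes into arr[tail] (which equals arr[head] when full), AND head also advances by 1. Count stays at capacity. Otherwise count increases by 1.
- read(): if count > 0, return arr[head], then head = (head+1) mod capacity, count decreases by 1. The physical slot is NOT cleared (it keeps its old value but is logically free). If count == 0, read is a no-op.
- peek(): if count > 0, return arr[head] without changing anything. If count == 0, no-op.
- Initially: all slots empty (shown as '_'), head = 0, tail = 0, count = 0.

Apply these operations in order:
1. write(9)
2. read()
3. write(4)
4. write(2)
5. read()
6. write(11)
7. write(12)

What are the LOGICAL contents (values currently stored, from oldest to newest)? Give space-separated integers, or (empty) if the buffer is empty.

After op 1 (write(9)): arr=[9 _ _ _ _] head=0 tail=1 count=1
After op 2 (read()): arr=[9 _ _ _ _] head=1 tail=1 count=0
After op 3 (write(4)): arr=[9 4 _ _ _] head=1 tail=2 count=1
After op 4 (write(2)): arr=[9 4 2 _ _] head=1 tail=3 count=2
After op 5 (read()): arr=[9 4 2 _ _] head=2 tail=3 count=1
After op 6 (write(11)): arr=[9 4 2 11 _] head=2 tail=4 count=2
After op 7 (write(12)): arr=[9 4 2 11 12] head=2 tail=0 count=3

Answer: 2 11 12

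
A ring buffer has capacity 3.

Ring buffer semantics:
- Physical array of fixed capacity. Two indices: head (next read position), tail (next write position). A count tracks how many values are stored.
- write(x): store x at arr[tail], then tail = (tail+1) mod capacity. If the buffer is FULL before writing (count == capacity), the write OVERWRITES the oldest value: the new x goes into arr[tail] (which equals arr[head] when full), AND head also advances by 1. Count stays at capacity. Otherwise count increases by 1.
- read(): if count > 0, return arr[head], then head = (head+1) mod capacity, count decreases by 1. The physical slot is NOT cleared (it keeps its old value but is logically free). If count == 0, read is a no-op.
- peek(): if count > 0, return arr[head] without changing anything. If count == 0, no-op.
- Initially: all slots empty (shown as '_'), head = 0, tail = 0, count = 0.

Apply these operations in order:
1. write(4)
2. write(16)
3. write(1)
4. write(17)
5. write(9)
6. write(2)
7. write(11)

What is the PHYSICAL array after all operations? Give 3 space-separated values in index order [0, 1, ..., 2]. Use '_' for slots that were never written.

After op 1 (write(4)): arr=[4 _ _] head=0 tail=1 count=1
After op 2 (write(16)): arr=[4 16 _] head=0 tail=2 count=2
After op 3 (write(1)): arr=[4 16 1] head=0 tail=0 count=3
After op 4 (write(17)): arr=[17 16 1] head=1 tail=1 count=3
After op 5 (write(9)): arr=[17 9 1] head=2 tail=2 count=3
After op 6 (write(2)): arr=[17 9 2] head=0 tail=0 count=3
After op 7 (write(11)): arr=[11 9 2] head=1 tail=1 count=3

Answer: 11 9 2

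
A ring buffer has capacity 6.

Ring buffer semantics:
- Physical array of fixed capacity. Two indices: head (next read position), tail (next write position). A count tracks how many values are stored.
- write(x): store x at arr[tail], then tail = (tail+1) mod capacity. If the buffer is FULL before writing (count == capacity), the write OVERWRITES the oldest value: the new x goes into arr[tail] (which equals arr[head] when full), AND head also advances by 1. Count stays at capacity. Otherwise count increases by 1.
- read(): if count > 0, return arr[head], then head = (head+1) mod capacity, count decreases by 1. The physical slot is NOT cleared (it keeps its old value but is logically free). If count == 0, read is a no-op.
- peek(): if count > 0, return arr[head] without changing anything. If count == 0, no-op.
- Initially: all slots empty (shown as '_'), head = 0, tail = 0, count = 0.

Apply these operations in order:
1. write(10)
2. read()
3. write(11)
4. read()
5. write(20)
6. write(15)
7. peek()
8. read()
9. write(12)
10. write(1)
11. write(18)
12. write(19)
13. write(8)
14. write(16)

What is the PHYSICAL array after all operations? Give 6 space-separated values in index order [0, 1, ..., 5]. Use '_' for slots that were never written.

Answer: 18 19 8 16 12 1

Derivation:
After op 1 (write(10)): arr=[10 _ _ _ _ _] head=0 tail=1 count=1
After op 2 (read()): arr=[10 _ _ _ _ _] head=1 tail=1 count=0
After op 3 (write(11)): arr=[10 11 _ _ _ _] head=1 tail=2 count=1
After op 4 (read()): arr=[10 11 _ _ _ _] head=2 tail=2 count=0
After op 5 (write(20)): arr=[10 11 20 _ _ _] head=2 tail=3 count=1
After op 6 (write(15)): arr=[10 11 20 15 _ _] head=2 tail=4 count=2
After op 7 (peek()): arr=[10 11 20 15 _ _] head=2 tail=4 count=2
After op 8 (read()): arr=[10 11 20 15 _ _] head=3 tail=4 count=1
After op 9 (write(12)): arr=[10 11 20 15 12 _] head=3 tail=5 count=2
After op 10 (write(1)): arr=[10 11 20 15 12 1] head=3 tail=0 count=3
After op 11 (write(18)): arr=[18 11 20 15 12 1] head=3 tail=1 count=4
After op 12 (write(19)): arr=[18 19 20 15 12 1] head=3 tail=2 count=5
After op 13 (write(8)): arr=[18 19 8 15 12 1] head=3 tail=3 count=6
After op 14 (write(16)): arr=[18 19 8 16 12 1] head=4 tail=4 count=6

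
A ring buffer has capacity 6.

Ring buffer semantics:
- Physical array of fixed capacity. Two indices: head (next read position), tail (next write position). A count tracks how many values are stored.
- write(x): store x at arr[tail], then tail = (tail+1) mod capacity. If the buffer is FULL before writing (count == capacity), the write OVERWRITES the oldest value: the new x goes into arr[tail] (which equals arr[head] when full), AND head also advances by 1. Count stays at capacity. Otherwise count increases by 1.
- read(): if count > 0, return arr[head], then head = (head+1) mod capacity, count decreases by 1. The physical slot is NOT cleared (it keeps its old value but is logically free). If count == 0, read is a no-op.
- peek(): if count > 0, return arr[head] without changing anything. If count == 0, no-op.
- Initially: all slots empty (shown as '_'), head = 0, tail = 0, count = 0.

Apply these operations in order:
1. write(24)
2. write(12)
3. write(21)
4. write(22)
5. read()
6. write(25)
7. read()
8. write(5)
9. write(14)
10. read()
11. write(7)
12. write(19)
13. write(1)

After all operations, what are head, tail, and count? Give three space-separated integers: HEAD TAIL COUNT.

Answer: 4 4 6

Derivation:
After op 1 (write(24)): arr=[24 _ _ _ _ _] head=0 tail=1 count=1
After op 2 (write(12)): arr=[24 12 _ _ _ _] head=0 tail=2 count=2
After op 3 (write(21)): arr=[24 12 21 _ _ _] head=0 tail=3 count=3
After op 4 (write(22)): arr=[24 12 21 22 _ _] head=0 tail=4 count=4
After op 5 (read()): arr=[24 12 21 22 _ _] head=1 tail=4 count=3
After op 6 (write(25)): arr=[24 12 21 22 25 _] head=1 tail=5 count=4
After op 7 (read()): arr=[24 12 21 22 25 _] head=2 tail=5 count=3
After op 8 (write(5)): arr=[24 12 21 22 25 5] head=2 tail=0 count=4
After op 9 (write(14)): arr=[14 12 21 22 25 5] head=2 tail=1 count=5
After op 10 (read()): arr=[14 12 21 22 25 5] head=3 tail=1 count=4
After op 11 (write(7)): arr=[14 7 21 22 25 5] head=3 tail=2 count=5
After op 12 (write(19)): arr=[14 7 19 22 25 5] head=3 tail=3 count=6
After op 13 (write(1)): arr=[14 7 19 1 25 5] head=4 tail=4 count=6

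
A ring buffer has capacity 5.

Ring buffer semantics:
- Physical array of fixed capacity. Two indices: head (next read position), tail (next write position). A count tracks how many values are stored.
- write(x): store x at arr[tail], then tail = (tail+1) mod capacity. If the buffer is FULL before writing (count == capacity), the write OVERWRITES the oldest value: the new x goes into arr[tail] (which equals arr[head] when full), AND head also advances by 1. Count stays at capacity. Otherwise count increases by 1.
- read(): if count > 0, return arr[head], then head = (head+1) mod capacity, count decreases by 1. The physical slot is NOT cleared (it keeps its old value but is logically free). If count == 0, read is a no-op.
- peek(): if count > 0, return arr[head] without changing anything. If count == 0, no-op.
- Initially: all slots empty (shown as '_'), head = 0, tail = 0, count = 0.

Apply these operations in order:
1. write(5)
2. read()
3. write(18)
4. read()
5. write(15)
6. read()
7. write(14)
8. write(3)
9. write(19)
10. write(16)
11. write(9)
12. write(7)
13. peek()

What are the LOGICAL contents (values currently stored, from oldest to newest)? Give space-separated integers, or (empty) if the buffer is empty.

Answer: 3 19 16 9 7

Derivation:
After op 1 (write(5)): arr=[5 _ _ _ _] head=0 tail=1 count=1
After op 2 (read()): arr=[5 _ _ _ _] head=1 tail=1 count=0
After op 3 (write(18)): arr=[5 18 _ _ _] head=1 tail=2 count=1
After op 4 (read()): arr=[5 18 _ _ _] head=2 tail=2 count=0
After op 5 (write(15)): arr=[5 18 15 _ _] head=2 tail=3 count=1
After op 6 (read()): arr=[5 18 15 _ _] head=3 tail=3 count=0
After op 7 (write(14)): arr=[5 18 15 14 _] head=3 tail=4 count=1
After op 8 (write(3)): arr=[5 18 15 14 3] head=3 tail=0 count=2
After op 9 (write(19)): arr=[19 18 15 14 3] head=3 tail=1 count=3
After op 10 (write(16)): arr=[19 16 15 14 3] head=3 tail=2 count=4
After op 11 (write(9)): arr=[19 16 9 14 3] head=3 tail=3 count=5
After op 12 (write(7)): arr=[19 16 9 7 3] head=4 tail=4 count=5
After op 13 (peek()): arr=[19 16 9 7 3] head=4 tail=4 count=5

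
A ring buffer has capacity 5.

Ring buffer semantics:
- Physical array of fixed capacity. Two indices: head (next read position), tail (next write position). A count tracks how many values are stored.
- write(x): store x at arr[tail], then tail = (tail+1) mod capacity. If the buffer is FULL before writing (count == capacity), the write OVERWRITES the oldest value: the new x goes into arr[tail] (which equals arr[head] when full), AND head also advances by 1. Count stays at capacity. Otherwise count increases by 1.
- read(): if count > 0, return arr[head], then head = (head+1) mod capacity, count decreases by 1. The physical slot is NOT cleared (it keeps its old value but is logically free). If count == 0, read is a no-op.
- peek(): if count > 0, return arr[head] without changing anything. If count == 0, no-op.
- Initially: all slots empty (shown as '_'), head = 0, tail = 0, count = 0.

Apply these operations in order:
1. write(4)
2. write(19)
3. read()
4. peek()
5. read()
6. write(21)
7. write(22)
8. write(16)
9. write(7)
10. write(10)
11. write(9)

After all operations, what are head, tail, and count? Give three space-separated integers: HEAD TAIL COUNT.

Answer: 3 3 5

Derivation:
After op 1 (write(4)): arr=[4 _ _ _ _] head=0 tail=1 count=1
After op 2 (write(19)): arr=[4 19 _ _ _] head=0 tail=2 count=2
After op 3 (read()): arr=[4 19 _ _ _] head=1 tail=2 count=1
After op 4 (peek()): arr=[4 19 _ _ _] head=1 tail=2 count=1
After op 5 (read()): arr=[4 19 _ _ _] head=2 tail=2 count=0
After op 6 (write(21)): arr=[4 19 21 _ _] head=2 tail=3 count=1
After op 7 (write(22)): arr=[4 19 21 22 _] head=2 tail=4 count=2
After op 8 (write(16)): arr=[4 19 21 22 16] head=2 tail=0 count=3
After op 9 (write(7)): arr=[7 19 21 22 16] head=2 tail=1 count=4
After op 10 (write(10)): arr=[7 10 21 22 16] head=2 tail=2 count=5
After op 11 (write(9)): arr=[7 10 9 22 16] head=3 tail=3 count=5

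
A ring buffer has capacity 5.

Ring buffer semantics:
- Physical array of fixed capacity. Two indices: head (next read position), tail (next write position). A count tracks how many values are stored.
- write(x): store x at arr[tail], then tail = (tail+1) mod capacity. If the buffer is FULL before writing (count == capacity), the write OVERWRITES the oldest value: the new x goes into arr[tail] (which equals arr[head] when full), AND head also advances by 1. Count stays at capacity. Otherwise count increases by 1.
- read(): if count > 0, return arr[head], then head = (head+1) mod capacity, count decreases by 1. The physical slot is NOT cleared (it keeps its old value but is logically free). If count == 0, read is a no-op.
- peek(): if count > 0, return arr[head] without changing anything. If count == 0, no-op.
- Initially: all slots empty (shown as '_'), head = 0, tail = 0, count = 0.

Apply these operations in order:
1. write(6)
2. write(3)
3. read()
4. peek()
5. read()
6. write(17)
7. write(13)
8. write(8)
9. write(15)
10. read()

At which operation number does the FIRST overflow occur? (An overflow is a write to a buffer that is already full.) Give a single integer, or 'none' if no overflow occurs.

Answer: none

Derivation:
After op 1 (write(6)): arr=[6 _ _ _ _] head=0 tail=1 count=1
After op 2 (write(3)): arr=[6 3 _ _ _] head=0 tail=2 count=2
After op 3 (read()): arr=[6 3 _ _ _] head=1 tail=2 count=1
After op 4 (peek()): arr=[6 3 _ _ _] head=1 tail=2 count=1
After op 5 (read()): arr=[6 3 _ _ _] head=2 tail=2 count=0
After op 6 (write(17)): arr=[6 3 17 _ _] head=2 tail=3 count=1
After op 7 (write(13)): arr=[6 3 17 13 _] head=2 tail=4 count=2
After op 8 (write(8)): arr=[6 3 17 13 8] head=2 tail=0 count=3
After op 9 (write(15)): arr=[15 3 17 13 8] head=2 tail=1 count=4
After op 10 (read()): arr=[15 3 17 13 8] head=3 tail=1 count=3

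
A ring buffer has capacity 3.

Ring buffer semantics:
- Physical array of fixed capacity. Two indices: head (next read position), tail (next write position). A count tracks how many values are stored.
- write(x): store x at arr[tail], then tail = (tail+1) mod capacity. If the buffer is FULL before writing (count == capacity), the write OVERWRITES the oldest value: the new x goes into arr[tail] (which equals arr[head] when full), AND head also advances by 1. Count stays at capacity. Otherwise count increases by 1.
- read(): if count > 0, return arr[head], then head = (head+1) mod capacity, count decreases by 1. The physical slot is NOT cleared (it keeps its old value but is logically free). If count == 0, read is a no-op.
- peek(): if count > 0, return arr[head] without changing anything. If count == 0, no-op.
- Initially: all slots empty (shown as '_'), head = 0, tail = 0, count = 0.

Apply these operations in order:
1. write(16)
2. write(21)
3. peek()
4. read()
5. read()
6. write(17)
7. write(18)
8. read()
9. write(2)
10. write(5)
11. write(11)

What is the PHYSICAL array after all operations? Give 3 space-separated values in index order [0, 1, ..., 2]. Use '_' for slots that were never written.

Answer: 11 2 5

Derivation:
After op 1 (write(16)): arr=[16 _ _] head=0 tail=1 count=1
After op 2 (write(21)): arr=[16 21 _] head=0 tail=2 count=2
After op 3 (peek()): arr=[16 21 _] head=0 tail=2 count=2
After op 4 (read()): arr=[16 21 _] head=1 tail=2 count=1
After op 5 (read()): arr=[16 21 _] head=2 tail=2 count=0
After op 6 (write(17)): arr=[16 21 17] head=2 tail=0 count=1
After op 7 (write(18)): arr=[18 21 17] head=2 tail=1 count=2
After op 8 (read()): arr=[18 21 17] head=0 tail=1 count=1
After op 9 (write(2)): arr=[18 2 17] head=0 tail=2 count=2
After op 10 (write(5)): arr=[18 2 5] head=0 tail=0 count=3
After op 11 (write(11)): arr=[11 2 5] head=1 tail=1 count=3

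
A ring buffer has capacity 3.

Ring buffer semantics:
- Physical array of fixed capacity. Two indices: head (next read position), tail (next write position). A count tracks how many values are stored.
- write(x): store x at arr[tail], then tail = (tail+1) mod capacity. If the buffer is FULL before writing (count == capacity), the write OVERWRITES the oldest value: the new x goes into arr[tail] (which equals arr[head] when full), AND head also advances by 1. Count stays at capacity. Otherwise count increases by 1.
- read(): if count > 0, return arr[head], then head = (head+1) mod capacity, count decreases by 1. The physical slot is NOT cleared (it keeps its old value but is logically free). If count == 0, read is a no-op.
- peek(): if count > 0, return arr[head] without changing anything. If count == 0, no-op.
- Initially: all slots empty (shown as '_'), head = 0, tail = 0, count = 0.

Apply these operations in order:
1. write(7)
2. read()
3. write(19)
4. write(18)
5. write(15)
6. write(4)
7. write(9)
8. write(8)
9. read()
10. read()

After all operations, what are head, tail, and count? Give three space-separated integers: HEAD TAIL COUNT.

Answer: 0 1 1

Derivation:
After op 1 (write(7)): arr=[7 _ _] head=0 tail=1 count=1
After op 2 (read()): arr=[7 _ _] head=1 tail=1 count=0
After op 3 (write(19)): arr=[7 19 _] head=1 tail=2 count=1
After op 4 (write(18)): arr=[7 19 18] head=1 tail=0 count=2
After op 5 (write(15)): arr=[15 19 18] head=1 tail=1 count=3
After op 6 (write(4)): arr=[15 4 18] head=2 tail=2 count=3
After op 7 (write(9)): arr=[15 4 9] head=0 tail=0 count=3
After op 8 (write(8)): arr=[8 4 9] head=1 tail=1 count=3
After op 9 (read()): arr=[8 4 9] head=2 tail=1 count=2
After op 10 (read()): arr=[8 4 9] head=0 tail=1 count=1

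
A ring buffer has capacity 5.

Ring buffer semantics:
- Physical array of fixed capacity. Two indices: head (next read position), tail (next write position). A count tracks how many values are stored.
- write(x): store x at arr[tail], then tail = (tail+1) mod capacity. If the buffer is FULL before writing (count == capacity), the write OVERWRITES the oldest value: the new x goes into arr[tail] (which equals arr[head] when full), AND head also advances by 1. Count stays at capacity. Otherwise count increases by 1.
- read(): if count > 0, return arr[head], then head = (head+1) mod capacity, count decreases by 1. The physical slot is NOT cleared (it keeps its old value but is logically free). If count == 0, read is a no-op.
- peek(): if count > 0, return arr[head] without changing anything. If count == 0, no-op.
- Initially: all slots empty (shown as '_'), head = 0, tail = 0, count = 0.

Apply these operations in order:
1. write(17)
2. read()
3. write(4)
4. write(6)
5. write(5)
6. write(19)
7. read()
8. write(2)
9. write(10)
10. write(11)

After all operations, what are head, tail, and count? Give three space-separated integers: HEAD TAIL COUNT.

After op 1 (write(17)): arr=[17 _ _ _ _] head=0 tail=1 count=1
After op 2 (read()): arr=[17 _ _ _ _] head=1 tail=1 count=0
After op 3 (write(4)): arr=[17 4 _ _ _] head=1 tail=2 count=1
After op 4 (write(6)): arr=[17 4 6 _ _] head=1 tail=3 count=2
After op 5 (write(5)): arr=[17 4 6 5 _] head=1 tail=4 count=3
After op 6 (write(19)): arr=[17 4 6 5 19] head=1 tail=0 count=4
After op 7 (read()): arr=[17 4 6 5 19] head=2 tail=0 count=3
After op 8 (write(2)): arr=[2 4 6 5 19] head=2 tail=1 count=4
After op 9 (write(10)): arr=[2 10 6 5 19] head=2 tail=2 count=5
After op 10 (write(11)): arr=[2 10 11 5 19] head=3 tail=3 count=5

Answer: 3 3 5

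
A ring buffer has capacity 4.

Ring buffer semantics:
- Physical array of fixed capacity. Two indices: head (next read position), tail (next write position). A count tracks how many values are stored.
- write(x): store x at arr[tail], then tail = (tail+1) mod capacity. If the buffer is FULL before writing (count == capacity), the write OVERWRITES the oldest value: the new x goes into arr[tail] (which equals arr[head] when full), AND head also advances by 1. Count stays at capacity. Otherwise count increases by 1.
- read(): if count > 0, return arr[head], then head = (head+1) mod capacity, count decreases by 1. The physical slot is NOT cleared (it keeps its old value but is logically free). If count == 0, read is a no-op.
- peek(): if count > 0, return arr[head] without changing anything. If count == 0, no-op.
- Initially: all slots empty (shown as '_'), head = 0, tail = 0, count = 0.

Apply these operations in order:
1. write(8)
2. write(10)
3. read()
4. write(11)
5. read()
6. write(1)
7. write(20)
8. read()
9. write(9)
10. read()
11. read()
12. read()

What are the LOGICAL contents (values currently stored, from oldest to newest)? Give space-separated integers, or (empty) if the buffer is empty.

After op 1 (write(8)): arr=[8 _ _ _] head=0 tail=1 count=1
After op 2 (write(10)): arr=[8 10 _ _] head=0 tail=2 count=2
After op 3 (read()): arr=[8 10 _ _] head=1 tail=2 count=1
After op 4 (write(11)): arr=[8 10 11 _] head=1 tail=3 count=2
After op 5 (read()): arr=[8 10 11 _] head=2 tail=3 count=1
After op 6 (write(1)): arr=[8 10 11 1] head=2 tail=0 count=2
After op 7 (write(20)): arr=[20 10 11 1] head=2 tail=1 count=3
After op 8 (read()): arr=[20 10 11 1] head=3 tail=1 count=2
After op 9 (write(9)): arr=[20 9 11 1] head=3 tail=2 count=3
After op 10 (read()): arr=[20 9 11 1] head=0 tail=2 count=2
After op 11 (read()): arr=[20 9 11 1] head=1 tail=2 count=1
After op 12 (read()): arr=[20 9 11 1] head=2 tail=2 count=0

Answer: (empty)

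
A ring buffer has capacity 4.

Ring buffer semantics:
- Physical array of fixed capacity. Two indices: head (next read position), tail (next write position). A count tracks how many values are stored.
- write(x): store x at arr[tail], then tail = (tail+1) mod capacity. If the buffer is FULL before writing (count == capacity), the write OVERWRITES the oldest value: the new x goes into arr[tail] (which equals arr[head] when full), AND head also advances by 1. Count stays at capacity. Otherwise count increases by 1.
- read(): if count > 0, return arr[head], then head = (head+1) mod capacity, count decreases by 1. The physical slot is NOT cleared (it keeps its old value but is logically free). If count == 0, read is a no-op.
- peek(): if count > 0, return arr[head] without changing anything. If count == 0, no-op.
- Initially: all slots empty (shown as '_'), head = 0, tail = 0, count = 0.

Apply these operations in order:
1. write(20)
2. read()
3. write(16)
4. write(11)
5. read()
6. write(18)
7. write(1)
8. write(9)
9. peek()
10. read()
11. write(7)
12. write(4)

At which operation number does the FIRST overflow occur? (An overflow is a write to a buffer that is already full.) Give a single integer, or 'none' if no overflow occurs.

After op 1 (write(20)): arr=[20 _ _ _] head=0 tail=1 count=1
After op 2 (read()): arr=[20 _ _ _] head=1 tail=1 count=0
After op 3 (write(16)): arr=[20 16 _ _] head=1 tail=2 count=1
After op 4 (write(11)): arr=[20 16 11 _] head=1 tail=3 count=2
After op 5 (read()): arr=[20 16 11 _] head=2 tail=3 count=1
After op 6 (write(18)): arr=[20 16 11 18] head=2 tail=0 count=2
After op 7 (write(1)): arr=[1 16 11 18] head=2 tail=1 count=3
After op 8 (write(9)): arr=[1 9 11 18] head=2 tail=2 count=4
After op 9 (peek()): arr=[1 9 11 18] head=2 tail=2 count=4
After op 10 (read()): arr=[1 9 11 18] head=3 tail=2 count=3
After op 11 (write(7)): arr=[1 9 7 18] head=3 tail=3 count=4
After op 12 (write(4)): arr=[1 9 7 4] head=0 tail=0 count=4

Answer: 12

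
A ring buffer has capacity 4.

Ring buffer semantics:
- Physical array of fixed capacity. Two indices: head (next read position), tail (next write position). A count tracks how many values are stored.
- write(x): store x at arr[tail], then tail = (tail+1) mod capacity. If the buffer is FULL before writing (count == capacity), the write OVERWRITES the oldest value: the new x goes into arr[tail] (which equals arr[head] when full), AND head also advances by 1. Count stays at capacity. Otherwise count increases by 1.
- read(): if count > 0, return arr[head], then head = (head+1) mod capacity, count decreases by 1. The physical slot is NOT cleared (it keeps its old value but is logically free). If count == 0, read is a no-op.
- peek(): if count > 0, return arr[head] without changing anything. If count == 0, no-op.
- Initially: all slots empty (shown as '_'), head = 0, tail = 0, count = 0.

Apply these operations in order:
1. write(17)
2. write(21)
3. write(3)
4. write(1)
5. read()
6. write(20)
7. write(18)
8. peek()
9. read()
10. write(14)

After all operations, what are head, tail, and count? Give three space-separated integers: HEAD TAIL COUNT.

After op 1 (write(17)): arr=[17 _ _ _] head=0 tail=1 count=1
After op 2 (write(21)): arr=[17 21 _ _] head=0 tail=2 count=2
After op 3 (write(3)): arr=[17 21 3 _] head=0 tail=3 count=3
After op 4 (write(1)): arr=[17 21 3 1] head=0 tail=0 count=4
After op 5 (read()): arr=[17 21 3 1] head=1 tail=0 count=3
After op 6 (write(20)): arr=[20 21 3 1] head=1 tail=1 count=4
After op 7 (write(18)): arr=[20 18 3 1] head=2 tail=2 count=4
After op 8 (peek()): arr=[20 18 3 1] head=2 tail=2 count=4
After op 9 (read()): arr=[20 18 3 1] head=3 tail=2 count=3
After op 10 (write(14)): arr=[20 18 14 1] head=3 tail=3 count=4

Answer: 3 3 4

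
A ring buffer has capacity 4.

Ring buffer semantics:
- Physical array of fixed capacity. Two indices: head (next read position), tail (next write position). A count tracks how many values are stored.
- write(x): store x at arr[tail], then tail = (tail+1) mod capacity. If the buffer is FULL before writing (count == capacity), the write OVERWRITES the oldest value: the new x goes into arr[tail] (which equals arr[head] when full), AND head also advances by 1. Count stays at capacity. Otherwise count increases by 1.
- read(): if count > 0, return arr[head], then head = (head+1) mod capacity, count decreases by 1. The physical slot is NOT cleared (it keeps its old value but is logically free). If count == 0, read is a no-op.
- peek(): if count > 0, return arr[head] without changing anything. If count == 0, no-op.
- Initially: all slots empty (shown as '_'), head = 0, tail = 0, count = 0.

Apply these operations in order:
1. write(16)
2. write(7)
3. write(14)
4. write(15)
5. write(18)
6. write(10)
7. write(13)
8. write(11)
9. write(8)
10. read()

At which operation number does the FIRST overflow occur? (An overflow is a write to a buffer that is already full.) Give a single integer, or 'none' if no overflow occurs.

Answer: 5

Derivation:
After op 1 (write(16)): arr=[16 _ _ _] head=0 tail=1 count=1
After op 2 (write(7)): arr=[16 7 _ _] head=0 tail=2 count=2
After op 3 (write(14)): arr=[16 7 14 _] head=0 tail=3 count=3
After op 4 (write(15)): arr=[16 7 14 15] head=0 tail=0 count=4
After op 5 (write(18)): arr=[18 7 14 15] head=1 tail=1 count=4
After op 6 (write(10)): arr=[18 10 14 15] head=2 tail=2 count=4
After op 7 (write(13)): arr=[18 10 13 15] head=3 tail=3 count=4
After op 8 (write(11)): arr=[18 10 13 11] head=0 tail=0 count=4
After op 9 (write(8)): arr=[8 10 13 11] head=1 tail=1 count=4
After op 10 (read()): arr=[8 10 13 11] head=2 tail=1 count=3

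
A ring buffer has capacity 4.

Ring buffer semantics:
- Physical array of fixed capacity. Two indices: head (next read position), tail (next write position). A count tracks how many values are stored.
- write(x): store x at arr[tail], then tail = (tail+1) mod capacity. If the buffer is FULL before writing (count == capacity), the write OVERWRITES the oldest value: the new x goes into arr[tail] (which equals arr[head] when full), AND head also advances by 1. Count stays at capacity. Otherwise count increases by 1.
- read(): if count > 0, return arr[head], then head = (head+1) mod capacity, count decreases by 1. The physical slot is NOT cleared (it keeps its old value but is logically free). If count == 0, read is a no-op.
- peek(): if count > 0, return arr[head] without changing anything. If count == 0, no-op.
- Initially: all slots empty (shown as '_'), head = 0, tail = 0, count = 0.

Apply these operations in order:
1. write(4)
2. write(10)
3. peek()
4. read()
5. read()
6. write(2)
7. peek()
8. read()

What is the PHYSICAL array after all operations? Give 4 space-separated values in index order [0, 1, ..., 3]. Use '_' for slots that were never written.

Answer: 4 10 2 _

Derivation:
After op 1 (write(4)): arr=[4 _ _ _] head=0 tail=1 count=1
After op 2 (write(10)): arr=[4 10 _ _] head=0 tail=2 count=2
After op 3 (peek()): arr=[4 10 _ _] head=0 tail=2 count=2
After op 4 (read()): arr=[4 10 _ _] head=1 tail=2 count=1
After op 5 (read()): arr=[4 10 _ _] head=2 tail=2 count=0
After op 6 (write(2)): arr=[4 10 2 _] head=2 tail=3 count=1
After op 7 (peek()): arr=[4 10 2 _] head=2 tail=3 count=1
After op 8 (read()): arr=[4 10 2 _] head=3 tail=3 count=0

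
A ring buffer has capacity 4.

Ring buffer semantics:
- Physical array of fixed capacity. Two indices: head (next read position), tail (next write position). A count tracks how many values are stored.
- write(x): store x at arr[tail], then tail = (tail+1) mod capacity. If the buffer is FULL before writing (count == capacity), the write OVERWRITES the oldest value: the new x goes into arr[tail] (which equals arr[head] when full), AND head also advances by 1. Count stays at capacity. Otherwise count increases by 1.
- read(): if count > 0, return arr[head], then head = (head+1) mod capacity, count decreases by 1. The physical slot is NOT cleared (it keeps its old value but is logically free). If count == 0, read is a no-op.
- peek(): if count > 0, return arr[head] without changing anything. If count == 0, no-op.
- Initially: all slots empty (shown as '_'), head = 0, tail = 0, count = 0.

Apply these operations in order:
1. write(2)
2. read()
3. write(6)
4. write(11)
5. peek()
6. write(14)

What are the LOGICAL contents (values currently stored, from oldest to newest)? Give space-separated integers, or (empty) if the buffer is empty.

After op 1 (write(2)): arr=[2 _ _ _] head=0 tail=1 count=1
After op 2 (read()): arr=[2 _ _ _] head=1 tail=1 count=0
After op 3 (write(6)): arr=[2 6 _ _] head=1 tail=2 count=1
After op 4 (write(11)): arr=[2 6 11 _] head=1 tail=3 count=2
After op 5 (peek()): arr=[2 6 11 _] head=1 tail=3 count=2
After op 6 (write(14)): arr=[2 6 11 14] head=1 tail=0 count=3

Answer: 6 11 14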